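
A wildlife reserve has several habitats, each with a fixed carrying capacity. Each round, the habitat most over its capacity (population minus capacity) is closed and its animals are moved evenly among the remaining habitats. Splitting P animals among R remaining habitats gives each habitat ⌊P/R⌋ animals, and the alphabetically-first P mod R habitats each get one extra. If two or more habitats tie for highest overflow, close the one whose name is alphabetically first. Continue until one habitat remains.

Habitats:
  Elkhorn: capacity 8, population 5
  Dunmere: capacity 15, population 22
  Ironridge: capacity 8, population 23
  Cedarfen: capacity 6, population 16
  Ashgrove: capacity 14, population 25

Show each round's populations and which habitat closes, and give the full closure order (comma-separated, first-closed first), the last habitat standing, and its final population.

Round 1: Ashgrove=25 Cedarfen=16 Dunmere=22 Elkhorn=5 Ironridge=23 → close Ironridge (overflow 15)
  23÷4 = 5 each, +1 to first 3
Round 2: Ashgrove=31 Cedarfen=22 Dunmere=28 Elkhorn=10 → close Ashgrove (overflow 17)
  31÷3 = 10 each, +1 to first 1
Round 3: Cedarfen=33 Dunmere=38 Elkhorn=20 → close Cedarfen (overflow 27)
  33÷2 = 16 each, +1 to first 1
Round 4: Dunmere=55 Elkhorn=36 → close Dunmere (overflow 40)
  55÷1 = 55 each, +1 to first 0

Closure order: Ironridge, Ashgrove, Cedarfen, Dunmere
Last habitat: Elkhorn with 91 animals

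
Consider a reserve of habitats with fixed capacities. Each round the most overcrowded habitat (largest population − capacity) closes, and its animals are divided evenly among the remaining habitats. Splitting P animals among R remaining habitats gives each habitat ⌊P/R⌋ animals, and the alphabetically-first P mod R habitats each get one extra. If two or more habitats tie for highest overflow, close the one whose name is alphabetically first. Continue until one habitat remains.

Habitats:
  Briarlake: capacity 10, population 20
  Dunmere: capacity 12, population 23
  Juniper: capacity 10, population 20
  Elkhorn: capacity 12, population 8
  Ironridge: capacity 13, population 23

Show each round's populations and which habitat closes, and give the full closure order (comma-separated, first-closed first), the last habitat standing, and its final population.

Round 1: Briarlake=20 Dunmere=23 Elkhorn=8 Ironridge=23 Juniper=20 → close Dunmere (overflow 11)
  23÷4 = 5 each, +1 to first 3
Round 2: Briarlake=26 Elkhorn=14 Ironridge=29 Juniper=25 → close Briarlake (overflow 16)
  26÷3 = 8 each, +1 to first 2
Round 3: Elkhorn=23 Ironridge=38 Juniper=33 → close Ironridge (overflow 25)
  38÷2 = 19 each, +1 to first 0
Round 4: Elkhorn=42 Juniper=52 → close Juniper (overflow 42)
  52÷1 = 52 each, +1 to first 0

Closure order: Dunmere, Briarlake, Ironridge, Juniper
Last habitat: Elkhorn with 94 animals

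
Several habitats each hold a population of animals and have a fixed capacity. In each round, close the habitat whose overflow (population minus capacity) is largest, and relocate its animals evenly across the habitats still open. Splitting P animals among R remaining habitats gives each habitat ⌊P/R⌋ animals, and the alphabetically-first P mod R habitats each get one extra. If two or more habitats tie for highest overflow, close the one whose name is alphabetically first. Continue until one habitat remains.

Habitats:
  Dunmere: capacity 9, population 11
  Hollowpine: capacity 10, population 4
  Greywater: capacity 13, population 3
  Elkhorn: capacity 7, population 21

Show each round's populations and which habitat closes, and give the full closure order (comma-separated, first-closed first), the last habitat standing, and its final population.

Closure order: Elkhorn, Dunmere, Hollowpine
Last habitat: Greywater with 39 animals

Round 1: Dunmere=11 Elkhorn=21 Greywater=3 Hollowpine=4 → close Elkhorn (overflow 14)
  21÷3 = 7 each, +1 to first 0
Round 2: Dunmere=18 Greywater=10 Hollowpine=11 → close Dunmere (overflow 9)
  18÷2 = 9 each, +1 to first 0
Round 3: Greywater=19 Hollowpine=20 → close Hollowpine (overflow 10)
  20÷1 = 20 each, +1 to first 0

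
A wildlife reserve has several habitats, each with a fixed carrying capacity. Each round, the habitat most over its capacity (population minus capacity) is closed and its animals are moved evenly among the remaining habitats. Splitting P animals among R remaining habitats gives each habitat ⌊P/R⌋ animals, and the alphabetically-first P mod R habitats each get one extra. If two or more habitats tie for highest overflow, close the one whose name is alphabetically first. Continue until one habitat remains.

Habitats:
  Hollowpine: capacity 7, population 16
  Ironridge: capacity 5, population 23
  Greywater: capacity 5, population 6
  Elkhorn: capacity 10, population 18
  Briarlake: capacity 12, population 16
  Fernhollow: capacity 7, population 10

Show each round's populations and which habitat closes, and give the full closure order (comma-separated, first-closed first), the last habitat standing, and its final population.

Closure order: Ironridge, Elkhorn, Hollowpine, Briarlake, Fernhollow
Last habitat: Greywater with 89 animals

Round 1: Briarlake=16 Elkhorn=18 Fernhollow=10 Greywater=6 Hollowpine=16 Ironridge=23 → close Ironridge (overflow 18)
  23÷5 = 4 each, +1 to first 3
Round 2: Briarlake=21 Elkhorn=23 Fernhollow=15 Greywater=10 Hollowpine=20 → close Elkhorn (overflow 13)
  23÷4 = 5 each, +1 to first 3
Round 3: Briarlake=27 Fernhollow=21 Greywater=16 Hollowpine=25 → close Hollowpine (overflow 18)
  25÷3 = 8 each, +1 to first 1
Round 4: Briarlake=36 Fernhollow=29 Greywater=24 → close Briarlake (overflow 24)
  36÷2 = 18 each, +1 to first 0
Round 5: Fernhollow=47 Greywater=42 → close Fernhollow (overflow 40)
  47÷1 = 47 each, +1 to first 0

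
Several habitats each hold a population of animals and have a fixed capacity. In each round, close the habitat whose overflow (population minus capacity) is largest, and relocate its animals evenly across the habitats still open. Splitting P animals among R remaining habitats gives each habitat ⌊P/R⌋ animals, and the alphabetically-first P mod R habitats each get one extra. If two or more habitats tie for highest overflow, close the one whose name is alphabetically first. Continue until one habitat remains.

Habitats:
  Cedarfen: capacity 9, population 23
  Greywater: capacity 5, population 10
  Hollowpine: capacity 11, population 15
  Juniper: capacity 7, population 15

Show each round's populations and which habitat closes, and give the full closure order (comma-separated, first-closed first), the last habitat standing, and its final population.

Closure order: Cedarfen, Juniper, Greywater
Last habitat: Hollowpine with 63 animals

Round 1: Cedarfen=23 Greywater=10 Hollowpine=15 Juniper=15 → close Cedarfen (overflow 14)
  23÷3 = 7 each, +1 to first 2
Round 2: Greywater=18 Hollowpine=23 Juniper=22 → close Juniper (overflow 15)
  22÷2 = 11 each, +1 to first 0
Round 3: Greywater=29 Hollowpine=34 → close Greywater (overflow 24)
  29÷1 = 29 each, +1 to first 0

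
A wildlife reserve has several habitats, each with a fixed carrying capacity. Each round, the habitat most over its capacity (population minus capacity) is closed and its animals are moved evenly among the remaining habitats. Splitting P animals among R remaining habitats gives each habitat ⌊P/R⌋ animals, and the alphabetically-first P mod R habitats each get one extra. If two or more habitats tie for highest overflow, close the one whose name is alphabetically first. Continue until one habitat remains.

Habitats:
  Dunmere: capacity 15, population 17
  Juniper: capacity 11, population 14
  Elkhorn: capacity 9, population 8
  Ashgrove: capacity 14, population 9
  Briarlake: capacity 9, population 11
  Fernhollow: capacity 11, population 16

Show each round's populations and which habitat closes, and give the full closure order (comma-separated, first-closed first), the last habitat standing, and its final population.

Round 1: Ashgrove=9 Briarlake=11 Dunmere=17 Elkhorn=8 Fernhollow=16 Juniper=14 → close Fernhollow (overflow 5)
  16÷5 = 3 each, +1 to first 1
Round 2: Ashgrove=13 Briarlake=14 Dunmere=20 Elkhorn=11 Juniper=17 → close Juniper (overflow 6)
  17÷4 = 4 each, +1 to first 1
Round 3: Ashgrove=18 Briarlake=18 Dunmere=24 Elkhorn=15 → close Briarlake (overflow 9)
  18÷3 = 6 each, +1 to first 0
Round 4: Ashgrove=24 Dunmere=30 Elkhorn=21 → close Dunmere (overflow 15)
  30÷2 = 15 each, +1 to first 0
Round 5: Ashgrove=39 Elkhorn=36 → close Elkhorn (overflow 27)
  36÷1 = 36 each, +1 to first 0

Closure order: Fernhollow, Juniper, Briarlake, Dunmere, Elkhorn
Last habitat: Ashgrove with 75 animals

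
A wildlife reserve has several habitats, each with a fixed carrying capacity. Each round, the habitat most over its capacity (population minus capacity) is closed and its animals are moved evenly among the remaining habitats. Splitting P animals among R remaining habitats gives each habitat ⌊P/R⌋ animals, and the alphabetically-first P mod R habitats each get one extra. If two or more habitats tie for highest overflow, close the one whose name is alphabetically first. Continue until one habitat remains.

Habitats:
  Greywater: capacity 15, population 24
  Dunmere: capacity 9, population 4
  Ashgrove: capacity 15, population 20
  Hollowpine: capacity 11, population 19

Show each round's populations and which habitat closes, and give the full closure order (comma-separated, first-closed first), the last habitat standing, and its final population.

Closure order: Greywater, Hollowpine, Ashgrove
Last habitat: Dunmere with 67 animals

Round 1: Ashgrove=20 Dunmere=4 Greywater=24 Hollowpine=19 → close Greywater (overflow 9)
  24÷3 = 8 each, +1 to first 0
Round 2: Ashgrove=28 Dunmere=12 Hollowpine=27 → close Hollowpine (overflow 16)
  27÷2 = 13 each, +1 to first 1
Round 3: Ashgrove=42 Dunmere=25 → close Ashgrove (overflow 27)
  42÷1 = 42 each, +1 to first 0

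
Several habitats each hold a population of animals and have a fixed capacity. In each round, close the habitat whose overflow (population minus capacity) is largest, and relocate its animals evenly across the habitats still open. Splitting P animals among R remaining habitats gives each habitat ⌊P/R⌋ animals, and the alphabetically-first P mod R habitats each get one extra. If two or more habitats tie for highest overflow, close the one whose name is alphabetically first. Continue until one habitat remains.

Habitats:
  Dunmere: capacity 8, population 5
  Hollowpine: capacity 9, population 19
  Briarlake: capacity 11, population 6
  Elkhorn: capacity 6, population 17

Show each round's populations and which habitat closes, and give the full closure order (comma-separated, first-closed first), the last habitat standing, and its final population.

Round 1: Briarlake=6 Dunmere=5 Elkhorn=17 Hollowpine=19 → close Elkhorn (overflow 11)
  17÷3 = 5 each, +1 to first 2
Round 2: Briarlake=12 Dunmere=11 Hollowpine=24 → close Hollowpine (overflow 15)
  24÷2 = 12 each, +1 to first 0
Round 3: Briarlake=24 Dunmere=23 → close Dunmere (overflow 15)
  23÷1 = 23 each, +1 to first 0

Closure order: Elkhorn, Hollowpine, Dunmere
Last habitat: Briarlake with 47 animals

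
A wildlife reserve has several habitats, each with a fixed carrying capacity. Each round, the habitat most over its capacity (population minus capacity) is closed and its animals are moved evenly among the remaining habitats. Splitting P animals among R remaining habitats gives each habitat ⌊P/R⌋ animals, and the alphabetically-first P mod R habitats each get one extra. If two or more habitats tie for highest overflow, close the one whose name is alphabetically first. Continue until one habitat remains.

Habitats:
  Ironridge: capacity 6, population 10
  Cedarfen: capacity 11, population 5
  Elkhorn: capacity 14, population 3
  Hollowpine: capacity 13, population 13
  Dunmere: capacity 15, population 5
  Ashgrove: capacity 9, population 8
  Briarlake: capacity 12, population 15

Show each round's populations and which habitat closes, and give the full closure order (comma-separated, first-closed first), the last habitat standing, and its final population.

Round 1: Ashgrove=8 Briarlake=15 Cedarfen=5 Dunmere=5 Elkhorn=3 Hollowpine=13 Ironridge=10 → close Ironridge (overflow 4)
  10÷6 = 1 each, +1 to first 4
Round 2: Ashgrove=10 Briarlake=17 Cedarfen=7 Dunmere=7 Elkhorn=4 Hollowpine=14 → close Briarlake (overflow 5)
  17÷5 = 3 each, +1 to first 2
Round 3: Ashgrove=14 Cedarfen=11 Dunmere=10 Elkhorn=7 Hollowpine=17 → close Ashgrove (overflow 5)
  14÷4 = 3 each, +1 to first 2
Round 4: Cedarfen=15 Dunmere=14 Elkhorn=10 Hollowpine=20 → close Hollowpine (overflow 7)
  20÷3 = 6 each, +1 to first 2
Round 5: Cedarfen=22 Dunmere=21 Elkhorn=16 → close Cedarfen (overflow 11)
  22÷2 = 11 each, +1 to first 0
Round 6: Dunmere=32 Elkhorn=27 → close Dunmere (overflow 17)
  32÷1 = 32 each, +1 to first 0

Closure order: Ironridge, Briarlake, Ashgrove, Hollowpine, Cedarfen, Dunmere
Last habitat: Elkhorn with 59 animals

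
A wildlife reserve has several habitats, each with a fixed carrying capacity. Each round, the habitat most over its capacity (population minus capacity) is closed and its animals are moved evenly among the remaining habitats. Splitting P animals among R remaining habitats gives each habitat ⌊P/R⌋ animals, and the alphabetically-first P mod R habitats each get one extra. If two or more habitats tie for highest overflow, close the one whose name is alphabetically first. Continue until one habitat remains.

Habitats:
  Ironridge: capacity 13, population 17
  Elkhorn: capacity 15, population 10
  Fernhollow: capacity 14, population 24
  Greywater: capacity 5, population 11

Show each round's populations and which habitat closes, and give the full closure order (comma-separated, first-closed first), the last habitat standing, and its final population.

Closure order: Fernhollow, Greywater, Ironridge
Last habitat: Elkhorn with 62 animals

Round 1: Elkhorn=10 Fernhollow=24 Greywater=11 Ironridge=17 → close Fernhollow (overflow 10)
  24÷3 = 8 each, +1 to first 0
Round 2: Elkhorn=18 Greywater=19 Ironridge=25 → close Greywater (overflow 14)
  19÷2 = 9 each, +1 to first 1
Round 3: Elkhorn=28 Ironridge=34 → close Ironridge (overflow 21)
  34÷1 = 34 each, +1 to first 0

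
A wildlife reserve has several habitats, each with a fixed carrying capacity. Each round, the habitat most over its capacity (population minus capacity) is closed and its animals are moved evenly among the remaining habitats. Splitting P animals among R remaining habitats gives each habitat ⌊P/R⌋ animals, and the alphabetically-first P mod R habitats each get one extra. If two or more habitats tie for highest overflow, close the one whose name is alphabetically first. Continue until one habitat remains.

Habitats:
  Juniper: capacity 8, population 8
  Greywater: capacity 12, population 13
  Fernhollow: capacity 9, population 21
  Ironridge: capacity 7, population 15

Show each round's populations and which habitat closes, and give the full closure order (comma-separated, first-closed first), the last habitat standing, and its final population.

Round 1: Fernhollow=21 Greywater=13 Ironridge=15 Juniper=8 → close Fernhollow (overflow 12)
  21÷3 = 7 each, +1 to first 0
Round 2: Greywater=20 Ironridge=22 Juniper=15 → close Ironridge (overflow 15)
  22÷2 = 11 each, +1 to first 0
Round 3: Greywater=31 Juniper=26 → close Greywater (overflow 19)
  31÷1 = 31 each, +1 to first 0

Closure order: Fernhollow, Ironridge, Greywater
Last habitat: Juniper with 57 animals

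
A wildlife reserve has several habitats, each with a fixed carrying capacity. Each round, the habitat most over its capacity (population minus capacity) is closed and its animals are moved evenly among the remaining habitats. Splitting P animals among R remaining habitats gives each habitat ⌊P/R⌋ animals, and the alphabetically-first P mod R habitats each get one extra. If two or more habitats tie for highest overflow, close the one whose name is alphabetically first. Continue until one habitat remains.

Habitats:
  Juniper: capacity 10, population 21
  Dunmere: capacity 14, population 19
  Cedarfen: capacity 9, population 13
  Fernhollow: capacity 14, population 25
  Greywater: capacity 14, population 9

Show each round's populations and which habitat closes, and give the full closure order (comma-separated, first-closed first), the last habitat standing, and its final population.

Closure order: Fernhollow, Juniper, Cedarfen, Dunmere
Last habitat: Greywater with 87 animals

Round 1: Cedarfen=13 Dunmere=19 Fernhollow=25 Greywater=9 Juniper=21 → close Fernhollow (overflow 11)
  25÷4 = 6 each, +1 to first 1
Round 2: Cedarfen=20 Dunmere=25 Greywater=15 Juniper=27 → close Juniper (overflow 17)
  27÷3 = 9 each, +1 to first 0
Round 3: Cedarfen=29 Dunmere=34 Greywater=24 → close Cedarfen (overflow 20)
  29÷2 = 14 each, +1 to first 1
Round 4: Dunmere=49 Greywater=38 → close Dunmere (overflow 35)
  49÷1 = 49 each, +1 to first 0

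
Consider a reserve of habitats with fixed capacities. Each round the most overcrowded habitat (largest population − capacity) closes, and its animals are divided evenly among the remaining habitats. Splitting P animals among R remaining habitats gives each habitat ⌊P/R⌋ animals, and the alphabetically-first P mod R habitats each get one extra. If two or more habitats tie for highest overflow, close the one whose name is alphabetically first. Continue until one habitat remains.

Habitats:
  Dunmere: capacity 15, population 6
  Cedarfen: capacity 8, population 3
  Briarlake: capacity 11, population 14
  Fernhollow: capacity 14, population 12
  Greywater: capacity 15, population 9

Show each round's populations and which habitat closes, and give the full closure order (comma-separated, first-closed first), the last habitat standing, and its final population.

Round 1: Briarlake=14 Cedarfen=3 Dunmere=6 Fernhollow=12 Greywater=9 → close Briarlake (overflow 3)
  14÷4 = 3 each, +1 to first 2
Round 2: Cedarfen=7 Dunmere=10 Fernhollow=15 Greywater=12 → close Fernhollow (overflow 1)
  15÷3 = 5 each, +1 to first 0
Round 3: Cedarfen=12 Dunmere=15 Greywater=17 → close Cedarfen (overflow 4)
  12÷2 = 6 each, +1 to first 0
Round 4: Dunmere=21 Greywater=23 → close Greywater (overflow 8)
  23÷1 = 23 each, +1 to first 0

Closure order: Briarlake, Fernhollow, Cedarfen, Greywater
Last habitat: Dunmere with 44 animals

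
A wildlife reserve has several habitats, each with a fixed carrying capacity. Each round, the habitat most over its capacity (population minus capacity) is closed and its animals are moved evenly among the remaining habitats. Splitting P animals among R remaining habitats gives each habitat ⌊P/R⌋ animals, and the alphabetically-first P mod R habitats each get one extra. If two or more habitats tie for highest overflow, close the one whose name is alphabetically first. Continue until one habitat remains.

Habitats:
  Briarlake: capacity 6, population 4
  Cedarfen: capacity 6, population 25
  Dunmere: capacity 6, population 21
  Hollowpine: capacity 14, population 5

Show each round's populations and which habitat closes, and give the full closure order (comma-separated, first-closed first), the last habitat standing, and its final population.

Round 1: Briarlake=4 Cedarfen=25 Dunmere=21 Hollowpine=5 → close Cedarfen (overflow 19)
  25÷3 = 8 each, +1 to first 1
Round 2: Briarlake=13 Dunmere=29 Hollowpine=13 → close Dunmere (overflow 23)
  29÷2 = 14 each, +1 to first 1
Round 3: Briarlake=28 Hollowpine=27 → close Briarlake (overflow 22)
  28÷1 = 28 each, +1 to first 0

Closure order: Cedarfen, Dunmere, Briarlake
Last habitat: Hollowpine with 55 animals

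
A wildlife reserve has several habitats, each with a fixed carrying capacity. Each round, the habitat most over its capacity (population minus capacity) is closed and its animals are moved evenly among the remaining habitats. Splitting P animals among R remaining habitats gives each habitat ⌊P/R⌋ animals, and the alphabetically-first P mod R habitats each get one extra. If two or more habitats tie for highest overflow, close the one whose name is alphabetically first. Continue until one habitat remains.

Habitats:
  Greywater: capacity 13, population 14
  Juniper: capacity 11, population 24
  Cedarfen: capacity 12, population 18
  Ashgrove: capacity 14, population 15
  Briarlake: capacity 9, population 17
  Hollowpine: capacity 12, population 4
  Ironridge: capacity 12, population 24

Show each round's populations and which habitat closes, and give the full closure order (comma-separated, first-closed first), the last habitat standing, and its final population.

Round 1: Ashgrove=15 Briarlake=17 Cedarfen=18 Greywater=14 Hollowpine=4 Ironridge=24 Juniper=24 → close Juniper (overflow 13)
  24÷6 = 4 each, +1 to first 0
Round 2: Ashgrove=19 Briarlake=21 Cedarfen=22 Greywater=18 Hollowpine=8 Ironridge=28 → close Ironridge (overflow 16)
  28÷5 = 5 each, +1 to first 3
Round 3: Ashgrove=25 Briarlake=27 Cedarfen=28 Greywater=23 Hollowpine=13 → close Briarlake (overflow 18)
  27÷4 = 6 each, +1 to first 3
Round 4: Ashgrove=32 Cedarfen=35 Greywater=30 Hollowpine=19 → close Cedarfen (overflow 23)
  35÷3 = 11 each, +1 to first 2
Round 5: Ashgrove=44 Greywater=42 Hollowpine=30 → close Ashgrove (overflow 30)
  44÷2 = 22 each, +1 to first 0
Round 6: Greywater=64 Hollowpine=52 → close Greywater (overflow 51)
  64÷1 = 64 each, +1 to first 0

Closure order: Juniper, Ironridge, Briarlake, Cedarfen, Ashgrove, Greywater
Last habitat: Hollowpine with 116 animals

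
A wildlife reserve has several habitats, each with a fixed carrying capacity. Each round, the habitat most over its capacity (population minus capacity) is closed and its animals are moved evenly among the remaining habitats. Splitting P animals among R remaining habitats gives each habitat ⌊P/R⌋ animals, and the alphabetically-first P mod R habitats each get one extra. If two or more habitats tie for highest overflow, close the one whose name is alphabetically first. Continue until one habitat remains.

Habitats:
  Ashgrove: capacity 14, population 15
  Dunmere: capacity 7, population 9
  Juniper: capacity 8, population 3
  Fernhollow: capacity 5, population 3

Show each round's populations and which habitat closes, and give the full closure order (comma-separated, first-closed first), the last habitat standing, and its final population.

Round 1: Ashgrove=15 Dunmere=9 Fernhollow=3 Juniper=3 → close Dunmere (overflow 2)
  9÷3 = 3 each, +1 to first 0
Round 2: Ashgrove=18 Fernhollow=6 Juniper=6 → close Ashgrove (overflow 4)
  18÷2 = 9 each, +1 to first 0
Round 3: Fernhollow=15 Juniper=15 → close Fernhollow (overflow 10)
  15÷1 = 15 each, +1 to first 0

Closure order: Dunmere, Ashgrove, Fernhollow
Last habitat: Juniper with 30 animals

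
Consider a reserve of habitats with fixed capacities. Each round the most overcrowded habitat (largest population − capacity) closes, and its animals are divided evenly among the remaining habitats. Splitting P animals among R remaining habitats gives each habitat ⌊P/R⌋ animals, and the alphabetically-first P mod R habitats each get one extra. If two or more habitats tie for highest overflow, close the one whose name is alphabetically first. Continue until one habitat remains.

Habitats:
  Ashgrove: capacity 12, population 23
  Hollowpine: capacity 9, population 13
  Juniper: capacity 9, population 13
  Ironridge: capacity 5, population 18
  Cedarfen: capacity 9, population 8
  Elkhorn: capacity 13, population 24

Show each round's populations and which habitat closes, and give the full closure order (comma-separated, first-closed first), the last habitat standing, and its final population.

Round 1: Ashgrove=23 Cedarfen=8 Elkhorn=24 Hollowpine=13 Ironridge=18 Juniper=13 → close Ironridge (overflow 13)
  18÷5 = 3 each, +1 to first 3
Round 2: Ashgrove=27 Cedarfen=12 Elkhorn=28 Hollowpine=16 Juniper=16 → close Ashgrove (overflow 15)
  27÷4 = 6 each, +1 to first 3
Round 3: Cedarfen=19 Elkhorn=35 Hollowpine=23 Juniper=22 → close Elkhorn (overflow 22)
  35÷3 = 11 each, +1 to first 2
Round 4: Cedarfen=31 Hollowpine=35 Juniper=33 → close Hollowpine (overflow 26)
  35÷2 = 17 each, +1 to first 1
Round 5: Cedarfen=49 Juniper=50 → close Juniper (overflow 41)
  50÷1 = 50 each, +1 to first 0

Closure order: Ironridge, Ashgrove, Elkhorn, Hollowpine, Juniper
Last habitat: Cedarfen with 99 animals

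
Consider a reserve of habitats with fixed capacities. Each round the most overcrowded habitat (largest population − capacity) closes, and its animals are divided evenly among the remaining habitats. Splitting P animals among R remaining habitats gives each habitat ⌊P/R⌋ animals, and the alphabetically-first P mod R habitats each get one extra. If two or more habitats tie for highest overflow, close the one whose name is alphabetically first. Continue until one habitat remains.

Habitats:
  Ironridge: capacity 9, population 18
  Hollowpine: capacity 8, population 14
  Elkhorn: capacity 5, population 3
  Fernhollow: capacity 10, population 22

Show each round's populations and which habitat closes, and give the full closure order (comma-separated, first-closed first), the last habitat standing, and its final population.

Round 1: Elkhorn=3 Fernhollow=22 Hollowpine=14 Ironridge=18 → close Fernhollow (overflow 12)
  22÷3 = 7 each, +1 to first 1
Round 2: Elkhorn=11 Hollowpine=21 Ironridge=25 → close Ironridge (overflow 16)
  25÷2 = 12 each, +1 to first 1
Round 3: Elkhorn=24 Hollowpine=33 → close Hollowpine (overflow 25)
  33÷1 = 33 each, +1 to first 0

Closure order: Fernhollow, Ironridge, Hollowpine
Last habitat: Elkhorn with 57 animals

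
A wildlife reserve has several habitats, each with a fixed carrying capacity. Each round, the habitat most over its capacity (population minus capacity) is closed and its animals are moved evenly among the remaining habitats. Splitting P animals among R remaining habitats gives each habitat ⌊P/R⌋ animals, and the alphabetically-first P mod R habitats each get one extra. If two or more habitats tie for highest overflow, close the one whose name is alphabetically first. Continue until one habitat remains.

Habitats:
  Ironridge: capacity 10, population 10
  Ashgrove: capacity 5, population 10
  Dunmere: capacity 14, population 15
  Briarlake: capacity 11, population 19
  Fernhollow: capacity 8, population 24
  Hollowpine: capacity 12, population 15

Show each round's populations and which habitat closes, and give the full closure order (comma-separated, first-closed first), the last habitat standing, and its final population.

Round 1: Ashgrove=10 Briarlake=19 Dunmere=15 Fernhollow=24 Hollowpine=15 Ironridge=10 → close Fernhollow (overflow 16)
  24÷5 = 4 each, +1 to first 4
Round 2: Ashgrove=15 Briarlake=24 Dunmere=20 Hollowpine=20 Ironridge=14 → close Briarlake (overflow 13)
  24÷4 = 6 each, +1 to first 0
Round 3: Ashgrove=21 Dunmere=26 Hollowpine=26 Ironridge=20 → close Ashgrove (overflow 16)
  21÷3 = 7 each, +1 to first 0
Round 4: Dunmere=33 Hollowpine=33 Ironridge=27 → close Hollowpine (overflow 21)
  33÷2 = 16 each, +1 to first 1
Round 5: Dunmere=50 Ironridge=43 → close Dunmere (overflow 36)
  50÷1 = 50 each, +1 to first 0

Closure order: Fernhollow, Briarlake, Ashgrove, Hollowpine, Dunmere
Last habitat: Ironridge with 93 animals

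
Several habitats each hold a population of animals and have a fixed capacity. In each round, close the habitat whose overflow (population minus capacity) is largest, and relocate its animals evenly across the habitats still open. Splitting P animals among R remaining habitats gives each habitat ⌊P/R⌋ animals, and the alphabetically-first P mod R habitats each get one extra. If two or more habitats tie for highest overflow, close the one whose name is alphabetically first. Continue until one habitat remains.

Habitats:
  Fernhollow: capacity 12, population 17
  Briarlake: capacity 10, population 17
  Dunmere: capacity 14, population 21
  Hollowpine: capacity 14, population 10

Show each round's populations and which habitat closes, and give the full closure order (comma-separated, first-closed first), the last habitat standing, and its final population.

Round 1: Briarlake=17 Dunmere=21 Fernhollow=17 Hollowpine=10 → close Briarlake (overflow 7)
  17÷3 = 5 each, +1 to first 2
Round 2: Dunmere=27 Fernhollow=23 Hollowpine=15 → close Dunmere (overflow 13)
  27÷2 = 13 each, +1 to first 1
Round 3: Fernhollow=37 Hollowpine=28 → close Fernhollow (overflow 25)
  37÷1 = 37 each, +1 to first 0

Closure order: Briarlake, Dunmere, Fernhollow
Last habitat: Hollowpine with 65 animals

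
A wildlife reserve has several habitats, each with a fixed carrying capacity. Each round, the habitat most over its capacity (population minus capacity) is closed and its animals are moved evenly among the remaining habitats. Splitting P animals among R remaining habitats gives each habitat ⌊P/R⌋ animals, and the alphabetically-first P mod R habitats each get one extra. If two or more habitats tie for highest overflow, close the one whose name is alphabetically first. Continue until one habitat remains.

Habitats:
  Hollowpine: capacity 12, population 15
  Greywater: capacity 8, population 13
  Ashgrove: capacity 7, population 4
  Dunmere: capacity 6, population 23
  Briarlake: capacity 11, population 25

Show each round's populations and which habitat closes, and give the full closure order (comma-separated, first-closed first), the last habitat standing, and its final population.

Closure order: Dunmere, Briarlake, Greywater, Hollowpine
Last habitat: Ashgrove with 80 animals

Round 1: Ashgrove=4 Briarlake=25 Dunmere=23 Greywater=13 Hollowpine=15 → close Dunmere (overflow 17)
  23÷4 = 5 each, +1 to first 3
Round 2: Ashgrove=10 Briarlake=31 Greywater=19 Hollowpine=20 → close Briarlake (overflow 20)
  31÷3 = 10 each, +1 to first 1
Round 3: Ashgrove=21 Greywater=29 Hollowpine=30 → close Greywater (overflow 21)
  29÷2 = 14 each, +1 to first 1
Round 4: Ashgrove=36 Hollowpine=44 → close Hollowpine (overflow 32)
  44÷1 = 44 each, +1 to first 0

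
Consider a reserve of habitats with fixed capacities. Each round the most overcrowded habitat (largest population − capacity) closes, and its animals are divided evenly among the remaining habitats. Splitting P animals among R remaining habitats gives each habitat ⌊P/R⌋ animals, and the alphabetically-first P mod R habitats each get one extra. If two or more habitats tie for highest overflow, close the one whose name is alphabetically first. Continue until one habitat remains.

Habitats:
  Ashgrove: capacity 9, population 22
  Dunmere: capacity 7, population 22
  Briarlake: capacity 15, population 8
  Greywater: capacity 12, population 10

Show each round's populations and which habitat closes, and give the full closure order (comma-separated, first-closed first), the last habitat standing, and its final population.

Round 1: Ashgrove=22 Briarlake=8 Dunmere=22 Greywater=10 → close Dunmere (overflow 15)
  22÷3 = 7 each, +1 to first 1
Round 2: Ashgrove=30 Briarlake=15 Greywater=17 → close Ashgrove (overflow 21)
  30÷2 = 15 each, +1 to first 0
Round 3: Briarlake=30 Greywater=32 → close Greywater (overflow 20)
  32÷1 = 32 each, +1 to first 0

Closure order: Dunmere, Ashgrove, Greywater
Last habitat: Briarlake with 62 animals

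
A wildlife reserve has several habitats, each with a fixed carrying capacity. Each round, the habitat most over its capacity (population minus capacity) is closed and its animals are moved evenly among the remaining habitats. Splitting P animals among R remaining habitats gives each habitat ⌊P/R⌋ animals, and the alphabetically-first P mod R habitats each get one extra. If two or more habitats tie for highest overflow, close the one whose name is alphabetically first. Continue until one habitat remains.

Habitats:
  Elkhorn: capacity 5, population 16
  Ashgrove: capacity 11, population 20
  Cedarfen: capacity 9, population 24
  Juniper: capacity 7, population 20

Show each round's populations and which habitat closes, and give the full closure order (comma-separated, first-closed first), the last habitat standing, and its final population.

Round 1: Ashgrove=20 Cedarfen=24 Elkhorn=16 Juniper=20 → close Cedarfen (overflow 15)
  24÷3 = 8 each, +1 to first 0
Round 2: Ashgrove=28 Elkhorn=24 Juniper=28 → close Juniper (overflow 21)
  28÷2 = 14 each, +1 to first 0
Round 3: Ashgrove=42 Elkhorn=38 → close Elkhorn (overflow 33)
  38÷1 = 38 each, +1 to first 0

Closure order: Cedarfen, Juniper, Elkhorn
Last habitat: Ashgrove with 80 animals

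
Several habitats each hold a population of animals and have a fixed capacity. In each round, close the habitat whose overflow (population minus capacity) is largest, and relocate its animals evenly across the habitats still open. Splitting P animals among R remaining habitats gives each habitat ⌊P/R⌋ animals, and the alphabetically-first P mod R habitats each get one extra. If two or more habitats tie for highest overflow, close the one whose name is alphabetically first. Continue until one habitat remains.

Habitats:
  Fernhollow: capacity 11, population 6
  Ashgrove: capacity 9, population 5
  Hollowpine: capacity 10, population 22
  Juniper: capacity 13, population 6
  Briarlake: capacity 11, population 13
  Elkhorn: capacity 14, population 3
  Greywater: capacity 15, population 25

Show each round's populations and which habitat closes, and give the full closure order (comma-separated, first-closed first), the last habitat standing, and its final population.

Round 1: Ashgrove=5 Briarlake=13 Elkhorn=3 Fernhollow=6 Greywater=25 Hollowpine=22 Juniper=6 → close Hollowpine (overflow 12)
  22÷6 = 3 each, +1 to first 4
Round 2: Ashgrove=9 Briarlake=17 Elkhorn=7 Fernhollow=10 Greywater=28 Juniper=9 → close Greywater (overflow 13)
  28÷5 = 5 each, +1 to first 3
Round 3: Ashgrove=15 Briarlake=23 Elkhorn=13 Fernhollow=15 Juniper=14 → close Briarlake (overflow 12)
  23÷4 = 5 each, +1 to first 3
Round 4: Ashgrove=21 Elkhorn=19 Fernhollow=21 Juniper=19 → close Ashgrove (overflow 12)
  21÷3 = 7 each, +1 to first 0
Round 5: Elkhorn=26 Fernhollow=28 Juniper=26 → close Fernhollow (overflow 17)
  28÷2 = 14 each, +1 to first 0
Round 6: Elkhorn=40 Juniper=40 → close Juniper (overflow 27)
  40÷1 = 40 each, +1 to first 0

Closure order: Hollowpine, Greywater, Briarlake, Ashgrove, Fernhollow, Juniper
Last habitat: Elkhorn with 80 animals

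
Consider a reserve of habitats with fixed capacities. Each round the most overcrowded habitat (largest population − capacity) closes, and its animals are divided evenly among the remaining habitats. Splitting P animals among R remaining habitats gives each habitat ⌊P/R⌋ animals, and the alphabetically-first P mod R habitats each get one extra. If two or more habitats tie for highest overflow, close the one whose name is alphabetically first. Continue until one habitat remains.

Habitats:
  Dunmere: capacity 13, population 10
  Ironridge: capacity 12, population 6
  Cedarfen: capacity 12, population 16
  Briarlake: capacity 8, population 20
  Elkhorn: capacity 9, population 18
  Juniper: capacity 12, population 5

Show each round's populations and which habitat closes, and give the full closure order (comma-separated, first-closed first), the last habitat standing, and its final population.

Closure order: Briarlake, Elkhorn, Cedarfen, Dunmere, Ironridge
Last habitat: Juniper with 75 animals

Round 1: Briarlake=20 Cedarfen=16 Dunmere=10 Elkhorn=18 Ironridge=6 Juniper=5 → close Briarlake (overflow 12)
  20÷5 = 4 each, +1 to first 0
Round 2: Cedarfen=20 Dunmere=14 Elkhorn=22 Ironridge=10 Juniper=9 → close Elkhorn (overflow 13)
  22÷4 = 5 each, +1 to first 2
Round 3: Cedarfen=26 Dunmere=20 Ironridge=15 Juniper=14 → close Cedarfen (overflow 14)
  26÷3 = 8 each, +1 to first 2
Round 4: Dunmere=29 Ironridge=24 Juniper=22 → close Dunmere (overflow 16)
  29÷2 = 14 each, +1 to first 1
Round 5: Ironridge=39 Juniper=36 → close Ironridge (overflow 27)
  39÷1 = 39 each, +1 to first 0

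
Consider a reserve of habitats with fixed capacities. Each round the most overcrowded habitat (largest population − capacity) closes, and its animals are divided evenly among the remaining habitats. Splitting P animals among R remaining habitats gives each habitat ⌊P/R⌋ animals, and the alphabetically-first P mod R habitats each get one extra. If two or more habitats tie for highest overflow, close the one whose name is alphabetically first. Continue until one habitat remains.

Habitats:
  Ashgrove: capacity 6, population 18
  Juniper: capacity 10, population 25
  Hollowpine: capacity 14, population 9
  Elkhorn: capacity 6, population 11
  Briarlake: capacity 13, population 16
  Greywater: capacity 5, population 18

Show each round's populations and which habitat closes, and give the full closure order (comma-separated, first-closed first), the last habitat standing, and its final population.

Closure order: Juniper, Greywater, Ashgrove, Elkhorn, Briarlake
Last habitat: Hollowpine with 97 animals

Round 1: Ashgrove=18 Briarlake=16 Elkhorn=11 Greywater=18 Hollowpine=9 Juniper=25 → close Juniper (overflow 15)
  25÷5 = 5 each, +1 to first 0
Round 2: Ashgrove=23 Briarlake=21 Elkhorn=16 Greywater=23 Hollowpine=14 → close Greywater (overflow 18)
  23÷4 = 5 each, +1 to first 3
Round 3: Ashgrove=29 Briarlake=27 Elkhorn=22 Hollowpine=19 → close Ashgrove (overflow 23)
  29÷3 = 9 each, +1 to first 2
Round 4: Briarlake=37 Elkhorn=32 Hollowpine=28 → close Elkhorn (overflow 26)
  32÷2 = 16 each, +1 to first 0
Round 5: Briarlake=53 Hollowpine=44 → close Briarlake (overflow 40)
  53÷1 = 53 each, +1 to first 0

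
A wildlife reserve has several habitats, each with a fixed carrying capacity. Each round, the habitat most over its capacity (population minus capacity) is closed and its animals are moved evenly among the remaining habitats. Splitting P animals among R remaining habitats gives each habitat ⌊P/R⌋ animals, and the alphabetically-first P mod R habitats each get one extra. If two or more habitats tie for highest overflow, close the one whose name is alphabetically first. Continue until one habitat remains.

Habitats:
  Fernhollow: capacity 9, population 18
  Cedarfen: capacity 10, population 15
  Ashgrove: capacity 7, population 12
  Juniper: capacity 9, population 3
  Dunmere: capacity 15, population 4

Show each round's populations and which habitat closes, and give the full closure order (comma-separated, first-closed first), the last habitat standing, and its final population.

Closure order: Fernhollow, Ashgrove, Cedarfen, Juniper
Last habitat: Dunmere with 52 animals

Round 1: Ashgrove=12 Cedarfen=15 Dunmere=4 Fernhollow=18 Juniper=3 → close Fernhollow (overflow 9)
  18÷4 = 4 each, +1 to first 2
Round 2: Ashgrove=17 Cedarfen=20 Dunmere=8 Juniper=7 → close Ashgrove (overflow 10)
  17÷3 = 5 each, +1 to first 2
Round 3: Cedarfen=26 Dunmere=14 Juniper=12 → close Cedarfen (overflow 16)
  26÷2 = 13 each, +1 to first 0
Round 4: Dunmere=27 Juniper=25 → close Juniper (overflow 16)
  25÷1 = 25 each, +1 to first 0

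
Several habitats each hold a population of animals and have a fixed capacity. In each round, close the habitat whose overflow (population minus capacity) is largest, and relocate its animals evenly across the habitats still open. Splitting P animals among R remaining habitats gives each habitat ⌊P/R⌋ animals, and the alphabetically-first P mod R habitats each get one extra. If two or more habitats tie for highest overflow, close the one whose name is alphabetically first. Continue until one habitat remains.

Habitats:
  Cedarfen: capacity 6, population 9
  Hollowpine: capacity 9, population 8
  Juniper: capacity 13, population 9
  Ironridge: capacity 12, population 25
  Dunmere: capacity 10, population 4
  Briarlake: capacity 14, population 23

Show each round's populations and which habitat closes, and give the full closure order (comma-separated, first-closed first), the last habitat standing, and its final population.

Closure order: Ironridge, Briarlake, Cedarfen, Hollowpine, Juniper
Last habitat: Dunmere with 78 animals

Round 1: Briarlake=23 Cedarfen=9 Dunmere=4 Hollowpine=8 Ironridge=25 Juniper=9 → close Ironridge (overflow 13)
  25÷5 = 5 each, +1 to first 0
Round 2: Briarlake=28 Cedarfen=14 Dunmere=9 Hollowpine=13 Juniper=14 → close Briarlake (overflow 14)
  28÷4 = 7 each, +1 to first 0
Round 3: Cedarfen=21 Dunmere=16 Hollowpine=20 Juniper=21 → close Cedarfen (overflow 15)
  21÷3 = 7 each, +1 to first 0
Round 4: Dunmere=23 Hollowpine=27 Juniper=28 → close Hollowpine (overflow 18)
  27÷2 = 13 each, +1 to first 1
Round 5: Dunmere=37 Juniper=41 → close Juniper (overflow 28)
  41÷1 = 41 each, +1 to first 0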